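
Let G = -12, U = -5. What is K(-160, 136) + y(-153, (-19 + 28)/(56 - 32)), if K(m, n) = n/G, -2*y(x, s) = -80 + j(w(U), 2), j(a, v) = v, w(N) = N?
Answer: 83/3 ≈ 27.667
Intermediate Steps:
y(x, s) = 39 (y(x, s) = -(-80 + 2)/2 = -½*(-78) = 39)
K(m, n) = -n/12 (K(m, n) = n/(-12) = n*(-1/12) = -n/12)
K(-160, 136) + y(-153, (-19 + 28)/(56 - 32)) = -1/12*136 + 39 = -34/3 + 39 = 83/3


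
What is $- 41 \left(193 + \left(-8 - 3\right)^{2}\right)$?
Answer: $-12874$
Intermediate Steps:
$- 41 \left(193 + \left(-8 - 3\right)^{2}\right) = - 41 \left(193 + \left(-11\right)^{2}\right) = - 41 \left(193 + 121\right) = \left(-41\right) 314 = -12874$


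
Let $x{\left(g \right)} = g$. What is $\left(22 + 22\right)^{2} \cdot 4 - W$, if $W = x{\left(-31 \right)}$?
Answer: $7775$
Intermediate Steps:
$W = -31$
$\left(22 + 22\right)^{2} \cdot 4 - W = \left(22 + 22\right)^{2} \cdot 4 - -31 = 44^{2} \cdot 4 + 31 = 1936 \cdot 4 + 31 = 7744 + 31 = 7775$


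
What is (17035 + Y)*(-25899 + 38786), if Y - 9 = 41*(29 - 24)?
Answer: 222287863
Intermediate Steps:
Y = 214 (Y = 9 + 41*(29 - 24) = 9 + 41*5 = 9 + 205 = 214)
(17035 + Y)*(-25899 + 38786) = (17035 + 214)*(-25899 + 38786) = 17249*12887 = 222287863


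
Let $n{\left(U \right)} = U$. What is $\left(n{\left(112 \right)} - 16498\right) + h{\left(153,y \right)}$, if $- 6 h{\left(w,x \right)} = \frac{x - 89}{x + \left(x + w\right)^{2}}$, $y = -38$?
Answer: $- \frac{1296492965}{79122} \approx -16386.0$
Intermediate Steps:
$h{\left(w,x \right)} = - \frac{-89 + x}{6 \left(x + \left(w + x\right)^{2}\right)}$ ($h{\left(w,x \right)} = - \frac{\left(x - 89\right) \frac{1}{x + \left(x + w\right)^{2}}}{6} = - \frac{\left(-89 + x\right) \frac{1}{x + \left(w + x\right)^{2}}}{6} = - \frac{\frac{1}{x + \left(w + x\right)^{2}} \left(-89 + x\right)}{6} = - \frac{-89 + x}{6 \left(x + \left(w + x\right)^{2}\right)}$)
$\left(n{\left(112 \right)} - 16498\right) + h{\left(153,y \right)} = \left(112 - 16498\right) + \frac{89 - -38}{6 \left(-38 + \left(153 - 38\right)^{2}\right)} = -16386 + \frac{89 + 38}{6 \left(-38 + 115^{2}\right)} = -16386 + \frac{1}{6} \frac{1}{-38 + 13225} \cdot 127 = -16386 + \frac{1}{6} \cdot \frac{1}{13187} \cdot 127 = -16386 + \frac{127}{79122} = - \frac{1296492965}{79122}$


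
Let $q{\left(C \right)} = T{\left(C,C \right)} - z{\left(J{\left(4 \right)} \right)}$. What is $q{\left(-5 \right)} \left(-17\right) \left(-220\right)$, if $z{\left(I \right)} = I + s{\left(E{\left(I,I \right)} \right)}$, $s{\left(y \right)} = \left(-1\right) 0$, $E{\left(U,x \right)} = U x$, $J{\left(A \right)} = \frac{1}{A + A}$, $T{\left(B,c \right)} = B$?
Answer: $- \frac{38335}{2} \approx -19168.0$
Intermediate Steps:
$J{\left(A \right)} = \frac{1}{2 A}$
$s{\left(y \right)} = 0$
$z{\left(I \right)} = I$ ($z{\left(I \right)} = I + 0 = I$)
$q{\left(C \right)} = - \frac{1}{8} + C$ ($q{\left(C \right)} = C - \frac{1}{2 \cdot 4} = C - \frac{1}{2} \cdot \frac{1}{4} = C - \frac{1}{8} = - \frac{1}{8} + C$)
$q{\left(-5 \right)} \left(-17\right) \left(-220\right) = \left(- \frac{1}{8} - 5\right) \left(-17\right) \left(-220\right) = \left(- \frac{41}{8}\right) \left(-17\right) \left(-220\right) = \frac{697}{8} \left(-220\right) = - \frac{38335}{2}$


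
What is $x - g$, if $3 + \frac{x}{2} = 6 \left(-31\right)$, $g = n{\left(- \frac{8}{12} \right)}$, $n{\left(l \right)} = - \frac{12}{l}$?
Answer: $-396$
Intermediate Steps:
$g = 18$ ($g = - \frac{12}{\left(-8\right) \frac{1}{12}} = - \frac{12}{- \frac{2}{3}} = \left(-12\right) \left(- \frac{3}{2}\right) = 18$)
$x = -378$ ($x = -6 + 2 \cdot 6 \left(-31\right) = -6 + 2 \left(-186\right) = -6 - 372 = -378$)
$x - g = -378 - 18 = -396$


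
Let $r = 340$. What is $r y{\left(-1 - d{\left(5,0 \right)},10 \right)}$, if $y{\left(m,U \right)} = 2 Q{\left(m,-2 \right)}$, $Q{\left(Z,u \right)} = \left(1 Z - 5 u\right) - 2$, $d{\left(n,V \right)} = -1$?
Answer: $5440$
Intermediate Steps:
$Q{\left(Z,u \right)} = -2 + Z - 5 u$ ($Q{\left(Z,u \right)} = \left(Z - 5 u\right) - 2 = -2 + Z - 5 u$)
$y{\left(m,U \right)} = 16 + 2 m$ ($y{\left(m,U \right)} = 2 \left(-2 + m - -10\right) = 2 \left(-2 + m + 10\right) = 2 \left(8 + m\right) = 16 + 2 m$)
$r y{\left(-1 - d{\left(5,0 \right)},10 \right)} = 340 \left(16 + 2 \left(-1 - -1\right)\right) = 340 \left(16 + 2 \left(-1 + 1\right)\right) = 340 \left(16 + 2 \cdot 0\right) = 340 \left(16 + 0\right) = 340 \cdot 16 = 5440$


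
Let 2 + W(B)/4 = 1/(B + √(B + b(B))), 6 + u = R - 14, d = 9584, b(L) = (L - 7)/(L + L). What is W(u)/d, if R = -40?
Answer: -442733/526081334 - I*√213990/526081334 ≈ -0.00084157 - 8.7931e-7*I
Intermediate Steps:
b(L) = (-7 + L)/(2*L) (b(L) = (-7 + L)/((2*L)) = (-7 + L)*(1/(2*L)) = (-7 + L)/(2*L))
u = -60 (u = -6 + (-40 - 14) = -6 - 54 = -60)
W(B) = -8 + 4/(B + √(B + (-7 + B)/(2*B)))
W(u)/d = ((8 - 16*(-60) - 8*√(2 - 14/(-60) + 4*(-60)))/(2*(-60) + √2*√(1 - 7/(-60) + 2*(-60))))/9584 = ((8 + 960 - 8*√(2 - 14*(-1/60) - 240))/(-120 + √2*√(1 - 7*(-1/60) - 120)))*(1/9584) = ((8 + 960 - 8*√(2 + 7/30 - 240))/(-120 + √2*√(1 + 7/60 - 120)))*(1/9584) = ((8 + 960 - 4*I*√213990/15)/(-120 + √2*√(-7133/60)))*(1/9584) = ((8 + 960 - 4*I*√213990/15)/(-120 + √2*(I*√106995/30)))*(1/9584) = ((8 + 960 - 4*I*√213990/15)/(-120 + I*√213990/30))*(1/9584) = ((968 - 4*I*√213990/15)/(-120 + I*√213990/30))*(1/9584) = (968 - 4*I*√213990/15)/(9584*(-120 + I*√213990/30))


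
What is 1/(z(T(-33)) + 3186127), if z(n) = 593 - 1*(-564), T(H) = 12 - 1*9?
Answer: 1/3187284 ≈ 3.1375e-7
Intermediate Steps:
T(H) = 3 (T(H) = 12 - 9 = 3)
z(n) = 1157 (z(n) = 593 + 564 = 1157)
1/(z(T(-33)) + 3186127) = 1/(1157 + 3186127) = 1/3187284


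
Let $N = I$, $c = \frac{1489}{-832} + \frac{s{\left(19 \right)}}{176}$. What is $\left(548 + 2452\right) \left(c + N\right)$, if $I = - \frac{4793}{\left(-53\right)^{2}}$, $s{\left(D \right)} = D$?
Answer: $- \frac{32662070625}{3213496} \approx -10164.0$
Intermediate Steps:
$c = - \frac{15391}{9152}$ ($c = \frac{1489}{-832} + \frac{19}{176} = 1489 \left(- \frac{1}{832}\right) + 19 \cdot \frac{1}{176} = - \frac{1489}{832} + \frac{19}{176} = - \frac{15391}{9152} \approx -1.6817$)
$I = - \frac{4793}{2809} \approx -1.7063$
$N = - \frac{4793}{2809} \approx -1.7063$
$\left(548 + 2452\right) \left(c + N\right) = \left(548 + 2452\right) \left(- \frac{15391}{9152} - \frac{4793}{2809}\right) = 3000 \left(- \frac{87098855}{25707968}\right) = - \frac{32662070625}{3213496}$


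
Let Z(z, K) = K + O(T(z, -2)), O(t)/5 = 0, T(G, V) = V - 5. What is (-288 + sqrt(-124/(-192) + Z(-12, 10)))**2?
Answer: (3456 - sqrt(1533))**2/144 ≈ 81075.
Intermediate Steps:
T(G, V) = -5 + V
O(t) = 0 (O(t) = 5*0 = 0)
Z(z, K) = K (Z(z, K) = K + 0 = K)
(-288 + sqrt(-124/(-192) + Z(-12, 10)))**2 = (-288 + sqrt(-124/(-192) + 10))**2 = (-288 + sqrt(-124*(-1/192) + 10))**2 = (-288 + sqrt(31/48 + 10))**2 = (-288 + sqrt(511/48))**2 = (-288 + sqrt(1533)/12)**2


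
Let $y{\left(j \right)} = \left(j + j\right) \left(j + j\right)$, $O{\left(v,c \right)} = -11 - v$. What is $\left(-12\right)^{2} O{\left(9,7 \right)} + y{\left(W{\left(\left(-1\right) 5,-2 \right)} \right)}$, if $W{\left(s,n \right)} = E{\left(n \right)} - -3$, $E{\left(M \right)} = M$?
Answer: $-2876$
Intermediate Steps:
$W{\left(s,n \right)} = 3 + n$ ($W{\left(s,n \right)} = n - -3 = n + 3 = 3 + n$)
$y{\left(j \right)} = 4 j^{2}$ ($y{\left(j \right)} = 2 j 2 j = 4 j^{2}$)
$\left(-12\right)^{2} O{\left(9,7 \right)} + y{\left(W{\left(\left(-1\right) 5,-2 \right)} \right)} = \left(-12\right)^{2} \left(-11 - 9\right) + 4 \left(3 - 2\right)^{2} = 144 \left(-11 - 9\right) + 4 \cdot 1^{2} = 144 \left(-20\right) + 4 \cdot 1 = -2880 + 4 = -2876$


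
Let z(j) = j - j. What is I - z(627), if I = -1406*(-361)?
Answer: 507566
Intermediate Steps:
z(j) = 0
I = 507566
I - z(627) = 507566 - 1*0 = 507566 + 0 = 507566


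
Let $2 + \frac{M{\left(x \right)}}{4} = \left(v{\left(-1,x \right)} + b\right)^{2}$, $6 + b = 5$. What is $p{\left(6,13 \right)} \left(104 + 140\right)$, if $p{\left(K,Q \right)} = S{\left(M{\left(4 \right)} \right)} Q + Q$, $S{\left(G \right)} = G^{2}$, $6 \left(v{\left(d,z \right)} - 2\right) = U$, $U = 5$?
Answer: $\frac{7872904}{81} \approx 97196.0$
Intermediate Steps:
$b = -1$ ($b = -6 + 5 = -1$)
$v{\left(d,z \right)} = \frac{17}{6}$ ($v{\left(d,z \right)} = 2 + \frac{1}{6} \cdot 5 = 2 + \frac{5}{6} = \frac{17}{6}$)
$M{\left(x \right)} = \frac{49}{9}$ ($M{\left(x \right)} = -8 + 4 \left(\frac{17}{6} - 1\right)^{2} = -8 + 4 \left(\frac{11}{6}\right)^{2} = -8 + 4 \cdot \frac{121}{36} = -8 + \frac{121}{9} = \frac{49}{9}$)
$p{\left(K,Q \right)} = \frac{2482 Q}{81}$ ($p{\left(K,Q \right)} = \left(\frac{49}{9}\right)^{2} Q + Q = \frac{2401 Q}{81} + Q = \frac{2482 Q}{81}$)
$p{\left(6,13 \right)} \left(104 + 140\right) = \frac{2482}{81} \cdot 13 \left(104 + 140\right) = \frac{32266}{81} \cdot 244 = \frac{7872904}{81}$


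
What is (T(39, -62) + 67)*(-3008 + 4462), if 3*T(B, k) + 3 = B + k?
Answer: 254450/3 ≈ 84817.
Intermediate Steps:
T(B, k) = -1 + B/3 + k/3 (T(B, k) = -1 + (B + k)/3 = -1 + (B/3 + k/3) = -1 + B/3 + k/3)
(T(39, -62) + 67)*(-3008 + 4462) = ((-1 + (⅓)*39 + (⅓)*(-62)) + 67)*(-3008 + 4462) = ((-1 + 13 - 62/3) + 67)*1454 = (-26/3 + 67)*1454 = (175/3)*1454 = 254450/3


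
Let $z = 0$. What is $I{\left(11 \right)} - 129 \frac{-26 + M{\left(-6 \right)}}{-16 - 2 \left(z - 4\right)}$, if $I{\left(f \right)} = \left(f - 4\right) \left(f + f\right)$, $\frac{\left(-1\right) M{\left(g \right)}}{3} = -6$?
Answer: $25$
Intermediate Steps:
$M{\left(g \right)} = 18$ ($M{\left(g \right)} = \left(-3\right) \left(-6\right) = 18$)
$I{\left(f \right)} = 2 f \left(-4 + f\right)$ ($I{\left(f \right)} = \left(-4 + f\right) 2 f = 2 f \left(-4 + f\right)$)
$I{\left(11 \right)} - 129 \frac{-26 + M{\left(-6 \right)}}{-16 - 2 \left(z - 4\right)} = 2 \cdot 11 \left(-4 + 11\right) - 129 \frac{-26 + 18}{-16 - 2 \left(0 - 4\right)} = 2 \cdot 11 \cdot 7 - 129 \left(- \frac{8}{-16 - -8}\right) = 154 - 129 \left(- \frac{8}{-16 + 8}\right) = 154 - 129 \left(- \frac{8}{-8}\right) = 154 - 129 \left(\left(-8\right) \left(- \frac{1}{8}\right)\right) = 154 - 129 = 25$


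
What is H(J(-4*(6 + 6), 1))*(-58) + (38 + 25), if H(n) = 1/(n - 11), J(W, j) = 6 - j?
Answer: 218/3 ≈ 72.667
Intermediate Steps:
H(n) = 1/(-11 + n)
H(J(-4*(6 + 6), 1))*(-58) + (38 + 25) = -58/(-11 + (6 - 1*1)) + (38 + 25) = -58/(-11 + (6 - 1)) + 63 = -58/(-11 + 5) + 63 = -58/(-6) + 63 = -⅙*(-58) + 63 = 29/3 + 63 = 218/3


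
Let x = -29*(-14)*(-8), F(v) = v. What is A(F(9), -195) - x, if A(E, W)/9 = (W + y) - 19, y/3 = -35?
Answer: 377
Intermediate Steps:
y = -105 (y = 3*(-35) = -105)
x = -3248 (x = 406*(-8) = -3248)
A(E, W) = -1116 + 9*W (A(E, W) = 9*((W - 105) - 19) = 9*((-105 + W) - 19) = 9*(-124 + W) = -1116 + 9*W)
A(F(9), -195) - x = (-1116 + 9*(-195)) - 1*(-3248) = (-1116 - 1755) + 3248 = -2871 + 3248 = 377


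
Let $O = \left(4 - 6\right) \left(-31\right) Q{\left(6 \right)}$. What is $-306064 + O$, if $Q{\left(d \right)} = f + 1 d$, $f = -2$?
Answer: $-305816$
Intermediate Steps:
$Q{\left(d \right)} = -2 + d$ ($Q{\left(d \right)} = -2 + 1 d = -2 + d$)
$O = 248$ ($O = \left(4 - 6\right) \left(-31\right) \left(-2 + 6\right) = \left(-2\right) \left(-31\right) 4 = 62 \cdot 4 = 248$)
$-306064 + O = -306064 + 248 = -305816$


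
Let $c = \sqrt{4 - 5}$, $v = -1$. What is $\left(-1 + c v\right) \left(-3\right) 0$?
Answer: $0$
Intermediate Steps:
$c = i$ ($c = \sqrt{-1} = i \approx 1.0 i$)
$\left(-1 + c v\right) \left(-3\right) 0 = \left(-1 + i \left(-1\right)\right) \left(-3\right) 0 = \left(-1 - i\right) \left(-3\right) 0 = \left(3 + 3 i\right) 0 = 0$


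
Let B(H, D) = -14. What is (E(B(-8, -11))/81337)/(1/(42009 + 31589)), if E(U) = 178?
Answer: 13100444/81337 ≈ 161.06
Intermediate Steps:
(E(B(-8, -11))/81337)/(1/(42009 + 31589)) = (178/81337)/(1/(42009 + 31589)) = (178*(1/81337))/(1/73598) = 178/(81337*(1/73598)) = (178/81337)*73598 = 13100444/81337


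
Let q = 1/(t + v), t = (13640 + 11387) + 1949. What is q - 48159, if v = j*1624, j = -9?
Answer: -595245239/12360 ≈ -48159.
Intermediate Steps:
t = 26976 (t = 25027 + 1949 = 26976)
v = -14616 (v = -9*1624 = -14616)
q = 1/12360 (q = 1/(26976 - 14616) = 1/12360 ≈ 8.0906e-5)
q - 48159 = 1/12360 - 48159 = -595245239/12360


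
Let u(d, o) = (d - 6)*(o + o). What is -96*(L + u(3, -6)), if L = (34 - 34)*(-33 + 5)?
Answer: -3456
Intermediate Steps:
u(d, o) = 2*o*(-6 + d) (u(d, o) = (-6 + d)*(2*o) = 2*o*(-6 + d))
L = 0 (L = 0*(-28) = 0)
-96*(L + u(3, -6)) = -96*(0 + 2*(-6)*(-6 + 3)) = -96*(0 + 2*(-6)*(-3)) = -96*(0 + 36) = -96*36 = -3456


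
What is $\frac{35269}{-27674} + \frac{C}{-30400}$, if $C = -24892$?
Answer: $- \frac{47914549}{105161200} \approx -0.45563$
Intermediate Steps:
$\frac{35269}{-27674} + \frac{C}{-30400} = \frac{35269}{-27674} - \frac{24892}{-30400} = 35269 \left(- \frac{1}{27674}\right) - - \frac{6223}{7600} = - \frac{35269}{27674} + \frac{6223}{7600} = - \frac{47914549}{105161200}$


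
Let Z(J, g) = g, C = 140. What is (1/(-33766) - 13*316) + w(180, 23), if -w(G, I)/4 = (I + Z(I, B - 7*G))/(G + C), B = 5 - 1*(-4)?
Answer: -1381924209/337660 ≈ -4092.6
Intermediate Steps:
B = 9 (B = 5 + 4 = 9)
w(G, I) = -4*(9 + I - 7*G)/(140 + G) (w(G, I) = -4*(I + (9 - 7*G))/(G + 140) = -4*(I + (9 - 7*G))/(140 + G) = -4*(9 + I - 7*G)/(140 + G))
(1/(-33766) - 13*316) + w(180, 23) = (1/(-33766) - 13*316) + 4*(-9 - 1*23 + 7*180)/(140 + 180) = (-1/33766 - 4108) + 4*(-9 - 23 + 1260)/320 = -138710729/33766 + 4*(1/320)*1228 = -138710729/33766 + 307/20 = -1381924209/337660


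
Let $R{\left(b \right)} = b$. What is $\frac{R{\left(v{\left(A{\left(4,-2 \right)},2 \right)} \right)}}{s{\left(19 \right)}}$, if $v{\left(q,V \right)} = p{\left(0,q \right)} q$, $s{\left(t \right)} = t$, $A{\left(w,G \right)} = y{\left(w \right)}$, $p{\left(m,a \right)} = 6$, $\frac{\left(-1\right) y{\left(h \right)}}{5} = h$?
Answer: $- \frac{120}{19} \approx -6.3158$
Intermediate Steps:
$y{\left(h \right)} = - 5 h$
$A{\left(w,G \right)} = - 5 w$
$v{\left(q,V \right)} = 6 q$
$\frac{R{\left(v{\left(A{\left(4,-2 \right)},2 \right)} \right)}}{s{\left(19 \right)}} = \frac{6 \left(\left(-5\right) 4\right)}{19} = 6 \left(-20\right) \frac{1}{19} = \left(-120\right) \frac{1}{19} = - \frac{120}{19}$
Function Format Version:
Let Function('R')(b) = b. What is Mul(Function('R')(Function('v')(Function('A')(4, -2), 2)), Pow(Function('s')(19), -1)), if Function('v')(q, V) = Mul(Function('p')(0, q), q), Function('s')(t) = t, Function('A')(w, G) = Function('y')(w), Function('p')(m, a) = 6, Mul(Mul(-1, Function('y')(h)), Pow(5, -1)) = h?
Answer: Rational(-120, 19) ≈ -6.3158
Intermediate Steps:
Function('y')(h) = Mul(-5, h)
Function('A')(w, G) = Mul(-5, w)
Function('v')(q, V) = Mul(6, q)
Mul(Function('R')(Function('v')(Function('A')(4, -2), 2)), Pow(Function('s')(19), -1)) = Mul(Mul(6, Mul(-5, 4)), Pow(19, -1)) = Mul(Mul(6, -20), Rational(1, 19)) = Mul(-120, Rational(1, 19)) = Rational(-120, 19)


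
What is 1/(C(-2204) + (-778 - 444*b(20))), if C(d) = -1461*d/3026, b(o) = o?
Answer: -1513/13002532 ≈ -0.00011636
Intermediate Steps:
C(d) = -1461*d/3026 (C(d) = -1461*d*(1/3026) = -1461*d/3026)
1/(C(-2204) + (-778 - 444*b(20))) = 1/(-1461/3026*(-2204) + (-778 - 444*20)) = 1/(1610022/1513 + (-778 - 8880)) = 1/(1610022/1513 - 9658) = 1/(-13002532/1513) = -1513/13002532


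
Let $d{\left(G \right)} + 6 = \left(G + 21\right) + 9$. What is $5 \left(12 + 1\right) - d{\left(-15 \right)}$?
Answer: $56$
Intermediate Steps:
$d{\left(G \right)} = 24 + G$ ($d{\left(G \right)} = -6 + \left(\left(G + 21\right) + 9\right) = -6 + \left(\left(21 + G\right) + 9\right) = -6 + \left(30 + G\right) = 24 + G$)
$5 \left(12 + 1\right) - d{\left(-15 \right)} = 5 \left(12 + 1\right) - \left(24 - 15\right) = 5 \cdot 13 - 9 = 65 - 9 = 56$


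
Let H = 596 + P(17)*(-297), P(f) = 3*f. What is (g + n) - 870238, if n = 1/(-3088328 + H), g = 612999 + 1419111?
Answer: 3605148229487/3102879 ≈ 1.1619e+6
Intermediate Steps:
g = 2032110
H = -14551 (H = 596 + (3*17)*(-297) = 596 + 51*(-297) = 596 - 15147 = -14551)
n = -1/3102879 (n = 1/(-3088328 - 14551) = 1/(-3102879) = -1/3102879 ≈ -3.2228e-7)
(g + n) - 870238 = (2032110 - 1/3102879) - 870238 = 6305391444689/3102879 - 870238 = 3605148229487/3102879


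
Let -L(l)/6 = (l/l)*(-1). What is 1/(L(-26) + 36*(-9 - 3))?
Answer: -1/426 ≈ -0.0023474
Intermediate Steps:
L(l) = 6 (L(l) = -6*l/l*(-1) = -6*(-1) = 6)
1/(L(-26) + 36*(-9 - 3)) = 1/(6 + 36*(-9 - 3)) = 1/(6 + 36*(-12)) = 1/(6 - 432) = 1/(-426) = -1/426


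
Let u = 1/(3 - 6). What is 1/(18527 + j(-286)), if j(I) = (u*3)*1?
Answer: 1/18526 ≈ 5.3978e-5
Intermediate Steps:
u = -⅓ (u = 1/(-3) = -⅓ ≈ -0.33333)
j(I) = -1 (j(I) = -⅓*3*1 = -1*1 = -1)
1/(18527 + j(-286)) = 1/(18527 - 1) = 1/18526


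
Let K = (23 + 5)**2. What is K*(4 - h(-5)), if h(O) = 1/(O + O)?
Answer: 16072/5 ≈ 3214.4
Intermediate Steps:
h(O) = 1/(2*O)
K = 784 (K = 28**2 = 784)
K*(4 - h(-5)) = 784*(4 - 1/(2*(-5))) = 784*(4 - (-1)/(2*5)) = 784*(4 - 1*(-1/10)) = 784*(4 + 1/10) = 784*(41/10) = 16072/5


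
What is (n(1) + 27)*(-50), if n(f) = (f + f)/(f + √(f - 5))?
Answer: -1370 + 40*I ≈ -1370.0 + 40.0*I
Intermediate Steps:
n(f) = 2*f/(f + √(-5 + f)) (n(f) = (2*f)/(f + √(-5 + f)) = 2*f/(f + √(-5 + f)))
(n(1) + 27)*(-50) = (2*1/(1 + √(-5 + 1)) + 27)*(-50) = (2*1/(1 + √(-4)) + 27)*(-50) = (2*1/(1 + 2*I) + 27)*(-50) = (2*1*((1 - 2*I)/5) + 27)*(-50) = (2*(1 - 2*I)/5 + 27)*(-50) = (27 + 2*(1 - 2*I)/5)*(-50) = -1350 - 20*(1 - 2*I)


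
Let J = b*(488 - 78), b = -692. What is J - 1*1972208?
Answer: -2255928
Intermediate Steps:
J = -283720 (J = -692*(488 - 78) = -692*410 = -283720)
J - 1*1972208 = -283720 - 1*1972208 = -283720 - 1972208 = -2255928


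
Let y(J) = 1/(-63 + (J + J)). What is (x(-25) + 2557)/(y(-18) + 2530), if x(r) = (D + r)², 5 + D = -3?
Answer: 360954/250469 ≈ 1.4411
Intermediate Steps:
D = -8 (D = -5 - 3 = -8)
y(J) = 1/(-63 + 2*J)
x(r) = (-8 + r)²
(x(-25) + 2557)/(y(-18) + 2530) = ((-8 - 25)² + 2557)/(1/(-63 + 2*(-18)) + 2530) = ((-33)² + 2557)/(1/(-63 - 36) + 2530) = (1089 + 2557)/(1/(-99) + 2530) = 3646/(-1/99 + 2530) = 3646/(250469/99) = 3646*(99/250469) = 360954/250469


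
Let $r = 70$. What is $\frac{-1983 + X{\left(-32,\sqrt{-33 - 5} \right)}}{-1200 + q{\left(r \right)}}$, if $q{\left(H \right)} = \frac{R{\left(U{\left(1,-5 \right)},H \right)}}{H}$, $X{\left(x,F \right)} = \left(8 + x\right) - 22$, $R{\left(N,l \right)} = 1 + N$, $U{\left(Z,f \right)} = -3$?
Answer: $\frac{71015}{42001} \approx 1.6908$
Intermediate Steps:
$X{\left(x,F \right)} = -14 + x$
$q{\left(H \right)} = - \frac{2}{H}$ ($q{\left(H \right)} = \frac{1 - 3}{H} = - \frac{2}{H}$)
$\frac{-1983 + X{\left(-32,\sqrt{-33 - 5} \right)}}{-1200 + q{\left(r \right)}} = \frac{-1983 - 46}{-1200 - \frac{2}{70}} = \frac{-1983 - 46}{-1200 - \frac{1}{35}} = - \frac{2029}{-1200 - \frac{1}{35}} = - \frac{2029}{- \frac{42001}{35}} = \left(-2029\right) \left(- \frac{35}{42001}\right) = \frac{71015}{42001}$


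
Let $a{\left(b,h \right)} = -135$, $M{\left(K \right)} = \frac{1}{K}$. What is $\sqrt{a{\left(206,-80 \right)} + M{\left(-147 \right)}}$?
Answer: $\frac{i \sqrt{59538}}{21} \approx 11.619 i$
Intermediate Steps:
$\sqrt{a{\left(206,-80 \right)} + M{\left(-147 \right)}} = \sqrt{-135 + \frac{1}{-147}} = \sqrt{-135 - \frac{1}{147}} = \sqrt{- \frac{19846}{147}} = \frac{i \sqrt{59538}}{21}$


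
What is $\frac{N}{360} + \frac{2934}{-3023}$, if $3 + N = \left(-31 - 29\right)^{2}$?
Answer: $\frac{3272497}{362760} \approx 9.0211$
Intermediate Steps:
$N = 3597$ ($N = -3 + \left(-31 - 29\right)^{2} = -3 + \left(-60\right)^{2} = -3 + 3600 = 3597$)
$\frac{N}{360} + \frac{2934}{-3023} = \frac{3597}{360} + \frac{2934}{-3023} = 3597 \cdot \frac{1}{360} + 2934 \left(- \frac{1}{3023}\right) = \frac{1199}{120} - \frac{2934}{3023} = \frac{3272497}{362760}$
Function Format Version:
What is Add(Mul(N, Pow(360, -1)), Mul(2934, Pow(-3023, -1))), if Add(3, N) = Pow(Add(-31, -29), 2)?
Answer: Rational(3272497, 362760) ≈ 9.0211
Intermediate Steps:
N = 3597 (N = Add(-3, Pow(Add(-31, -29), 2)) = Add(-3, Pow(-60, 2)) = Add(-3, 3600) = 3597)
Add(Mul(N, Pow(360, -1)), Mul(2934, Pow(-3023, -1))) = Add(Mul(3597, Pow(360, -1)), Mul(2934, Pow(-3023, -1))) = Add(Mul(3597, Rational(1, 360)), Mul(2934, Rational(-1, 3023))) = Add(Rational(1199, 120), Rational(-2934, 3023)) = Rational(3272497, 362760)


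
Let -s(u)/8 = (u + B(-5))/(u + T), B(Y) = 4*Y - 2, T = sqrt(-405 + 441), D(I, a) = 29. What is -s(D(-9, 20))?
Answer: 8/5 ≈ 1.6000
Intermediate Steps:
T = 6 (T = sqrt(36) = 6)
B(Y) = -2 + 4*Y
s(u) = -8*(-22 + u)/(6 + u) (s(u) = -8*(u + (-2 + 4*(-5)))/(u + 6) = -8*(u + (-2 - 20))/(6 + u) = -8*(u - 22)/(6 + u) = -8*(-22 + u)/(6 + u))
-s(D(-9, 20)) = -8*(22 - 1*29)/(6 + 29) = -8*(22 - 29)/35 = -8*(-7)/35 = -1*(-8/5) = 8/5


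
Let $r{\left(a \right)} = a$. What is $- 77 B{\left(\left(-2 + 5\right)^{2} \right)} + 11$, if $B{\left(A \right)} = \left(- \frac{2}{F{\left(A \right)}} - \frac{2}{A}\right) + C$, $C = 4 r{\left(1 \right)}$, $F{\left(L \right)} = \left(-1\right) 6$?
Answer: $- \frac{2750}{9} \approx -305.56$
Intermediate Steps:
$F{\left(L \right)} = -6$
$C = 4$ ($C = 4 \cdot 1 = 4$)
$B{\left(A \right)} = \frac{13}{3} - \frac{2}{A}$ ($B{\left(A \right)} = \left(- \frac{2}{-6} - \frac{2}{A}\right) + 4 = \left(\left(-2\right) \left(- \frac{1}{6}\right) - \frac{2}{A}\right) + 4 = \left(\frac{1}{3} - \frac{2}{A}\right) + 4 = \frac{13}{3} - \frac{2}{A}$)
$- 77 B{\left(\left(-2 + 5\right)^{2} \right)} + 11 = - 77 \left(\frac{13}{3} - \frac{2}{\left(-2 + 5\right)^{2}}\right) + 11 = - 77 \left(\frac{13}{3} - \frac{2}{3^{2}}\right) + 11 = - 77 \left(\frac{13}{3} - \frac{2}{9}\right) + 11 = \left(-77\right) \frac{37}{9} + 11 = - \frac{2849}{9} + 11 = - \frac{2750}{9}$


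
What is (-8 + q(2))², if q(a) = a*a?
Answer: 16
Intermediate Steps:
q(a) = a²
(-8 + q(2))² = (-8 + 2²)² = (-8 + 4)² = (-4)² = 16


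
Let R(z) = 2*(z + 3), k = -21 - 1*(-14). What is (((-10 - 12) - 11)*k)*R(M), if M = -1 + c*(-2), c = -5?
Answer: 5544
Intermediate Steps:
k = -7 (k = -21 + 14 = -7)
M = 9 (M = -1 - 5*(-2) = -1 + 10 = 9)
R(z) = 6 + 2*z (R(z) = 2*(3 + z) = 6 + 2*z)
(((-10 - 12) - 11)*k)*R(M) = (((-10 - 12) - 11)*(-7))*(6 + 2*9) = ((-22 - 11)*(-7))*(6 + 18) = -33*(-7)*24 = 231*24 = 5544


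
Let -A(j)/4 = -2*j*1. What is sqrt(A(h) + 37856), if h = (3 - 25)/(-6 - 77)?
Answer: 12*sqrt(1811143)/83 ≈ 194.57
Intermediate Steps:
h = 22/83 (h = -22/(-83) = -22*(-1/83) = 22/83 ≈ 0.26506)
A(j) = 8*j (A(j) = -4*(-2*j) = -(-8)*j = 8*j)
sqrt(A(h) + 37856) = sqrt(8*(22/83) + 37856) = sqrt(176/83 + 37856) = sqrt(3142224/83) = 12*sqrt(1811143)/83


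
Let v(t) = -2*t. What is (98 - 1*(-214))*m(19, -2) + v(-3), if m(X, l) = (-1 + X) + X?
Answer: 11550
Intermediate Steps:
m(X, l) = -1 + 2*X
(98 - 1*(-214))*m(19, -2) + v(-3) = (98 - 1*(-214))*(-1 + 2*19) - 2*(-3) = (98 + 214)*(-1 + 38) + 6 = 312*37 + 6 = 11544 + 6 = 11550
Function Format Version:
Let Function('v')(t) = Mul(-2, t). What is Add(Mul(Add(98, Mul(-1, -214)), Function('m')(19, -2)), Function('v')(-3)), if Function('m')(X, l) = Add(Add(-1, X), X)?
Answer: 11550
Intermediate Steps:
Function('m')(X, l) = Add(-1, Mul(2, X))
Add(Mul(Add(98, Mul(-1, -214)), Function('m')(19, -2)), Function('v')(-3)) = Add(Mul(Add(98, Mul(-1, -214)), Add(-1, Mul(2, 19))), Mul(-2, -3)) = Add(Mul(Add(98, 214), Add(-1, 38)), 6) = Add(Mul(312, 37), 6) = Add(11544, 6) = 11550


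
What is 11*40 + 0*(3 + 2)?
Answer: 440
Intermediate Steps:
11*40 + 0*(3 + 2) = 440 + 0*5 = 440 + 0 = 440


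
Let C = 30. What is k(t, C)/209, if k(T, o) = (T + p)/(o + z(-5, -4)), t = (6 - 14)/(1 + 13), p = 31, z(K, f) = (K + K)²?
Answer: 213/190190 ≈ 0.0011199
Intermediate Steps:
z(K, f) = 4*K² (z(K, f) = (2*K)² = 4*K²)
t = -4/7 (t = -8/14 = -8*1/14 = -4/7 ≈ -0.57143)
k(T, o) = (31 + T)/(100 + o) (k(T, o) = (T + 31)/(o + 4*(-5)²) = (31 + T)/(o + 4*25) = (31 + T)/(o + 100) = (31 + T)/(100 + o))
k(t, C)/209 = ((31 - 4/7)/(100 + 30))/209 = ((213/7)/130)*(1/209) = ((1/130)*(213/7))*(1/209) = (213/910)*(1/209) = 213/190190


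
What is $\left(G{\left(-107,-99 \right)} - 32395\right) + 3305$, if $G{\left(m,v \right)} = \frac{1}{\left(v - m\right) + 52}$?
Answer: $- \frac{1745399}{60} \approx -29090.0$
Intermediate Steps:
$G{\left(m,v \right)} = \frac{1}{52 + v - m}$
$\left(G{\left(-107,-99 \right)} - 32395\right) + 3305 = \left(\frac{1}{52 - 99 - -107} - 32395\right) + 3305 = \left(\frac{1}{52 - 99 + 107} - 32395\right) + 3305 = \left(\frac{1}{60} - 32395\right) + 3305 = - \frac{1943699}{60} + 3305 = - \frac{1745399}{60}$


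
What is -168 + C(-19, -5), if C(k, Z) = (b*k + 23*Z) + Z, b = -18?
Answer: 54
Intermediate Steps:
C(k, Z) = -18*k + 24*Z (C(k, Z) = (-18*k + 23*Z) + Z = -18*k + 24*Z)
-168 + C(-19, -5) = -168 + (-18*(-19) + 24*(-5)) = -168 + (342 - 120) = -168 + 222 = 54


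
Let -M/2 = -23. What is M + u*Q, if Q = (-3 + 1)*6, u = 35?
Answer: -374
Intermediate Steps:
Q = -12 (Q = -2*6 = -12)
M = 46 (M = -2*(-23) = 46)
M + u*Q = 46 + 35*(-12) = 46 - 420 = -374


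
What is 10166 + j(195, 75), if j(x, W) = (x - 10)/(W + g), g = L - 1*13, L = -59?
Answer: 30683/3 ≈ 10228.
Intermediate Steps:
g = -72 (g = -59 - 1*13 = -59 - 13 = -72)
j(x, W) = (-10 + x)/(-72 + W) (j(x, W) = (x - 10)/(W - 72) = (-10 + x)/(-72 + W))
10166 + j(195, 75) = 10166 + (-10 + 195)/(-72 + 75) = 10166 + 185/3 = 30683/3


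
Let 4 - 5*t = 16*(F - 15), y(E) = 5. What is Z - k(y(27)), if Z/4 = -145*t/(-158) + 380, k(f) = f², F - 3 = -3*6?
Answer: 146177/79 ≈ 1850.3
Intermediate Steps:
F = -15 (F = 3 - 3*6 = 3 - 18 = -15)
t = 484/5 (t = ⅘ - 16*(-15 - 15)/5 = ⅘ - 16*(-30)/5 = ⅘ - ⅕*(-480) = ⅘ + 96 = 484/5 ≈ 96.800)
Z = 148152/79 (Z = 4*(-14036/(-158) + 380) = 4*(-14036*(-1)/158 + 380) = 4*(-145*(-242/395) + 380) = 4*(7018/79 + 380) = 4*(37038/79) = 148152/79 ≈ 1875.3)
Z - k(y(27)) = 148152/79 - 1*5² = 148152/79 - 1*25 = 148152/79 - 25 = 146177/79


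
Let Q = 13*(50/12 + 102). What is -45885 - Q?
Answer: -283591/6 ≈ -47265.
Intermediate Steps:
Q = 8281/6 (Q = 13*(50*(1/12) + 102) = 13*(25/6 + 102) = 13*(637/6) = 8281/6 ≈ 1380.2)
-45885 - Q = -45885 - 1*8281/6 = -45885 - 8281/6 = -283591/6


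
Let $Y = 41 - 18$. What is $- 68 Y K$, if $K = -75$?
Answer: $117300$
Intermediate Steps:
$Y = 23$ ($Y = 41 - 18 = 23$)
$- 68 Y K = \left(-68\right) 23 \left(-75\right) = \left(-1564\right) \left(-75\right) = 117300$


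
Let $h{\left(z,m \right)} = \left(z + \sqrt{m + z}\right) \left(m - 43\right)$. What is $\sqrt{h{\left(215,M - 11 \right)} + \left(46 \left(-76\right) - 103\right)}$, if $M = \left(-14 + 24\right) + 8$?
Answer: $\sqrt{-11339 - 36 \sqrt{222}} \approx 108.97 i$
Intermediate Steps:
$M = 18$ ($M = 10 + 8 = 18$)
$h{\left(z,m \right)} = \left(-43 + m\right) \left(z + \sqrt{m + z}\right)$ ($h{\left(z,m \right)} = \left(z + \sqrt{m + z}\right) \left(-43 + m\right) = \left(-43 + m\right) \left(z + \sqrt{m + z}\right)$)
$\sqrt{h{\left(215,M - 11 \right)} + \left(46 \left(-76\right) - 103\right)} = \sqrt{\left(\left(-43\right) 215 - 43 \sqrt{\left(18 - 11\right) + 215} + \left(18 - 11\right) 215 + \left(18 - 11\right) \sqrt{\left(18 - 11\right) + 215}\right) + \left(46 \left(-76\right) - 103\right)} = \sqrt{\left(-9245 - 43 \sqrt{\left(18 - 11\right) + 215} + \left(18 - 11\right) 215 + \left(18 - 11\right) \sqrt{\left(18 - 11\right) + 215}\right) - 3599} = \sqrt{\left(-9245 - 43 \sqrt{7 + 215} + 7 \cdot 215 + 7 \sqrt{7 + 215}\right) - 3599} = \sqrt{\left(-9245 - 43 \sqrt{222} + 1505 + 7 \sqrt{222}\right) - 3599} = \sqrt{\left(-7740 - 36 \sqrt{222}\right) - 3599} = \sqrt{-11339 - 36 \sqrt{222}}$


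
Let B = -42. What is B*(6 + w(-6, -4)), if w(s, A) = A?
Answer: -84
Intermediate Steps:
B*(6 + w(-6, -4)) = -42*(6 - 4) = -42*2 = -84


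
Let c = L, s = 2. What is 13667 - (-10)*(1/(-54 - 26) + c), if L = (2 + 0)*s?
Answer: 109655/8 ≈ 13707.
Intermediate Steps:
L = 4 (L = (2 + 0)*2 = 2*2 = 4)
c = 4
13667 - (-10)*(1/(-54 - 26) + c) = 13667 - (-10)*(1/(-54 - 26) + 4) = 13667 - (-10)*(1/(-80) + 4) = 13667 - (-10)*(-1/80 + 4) = 13667 - (-10)*319/80 = 13667 - 1*(-319/8) = 13667 + 319/8 = 109655/8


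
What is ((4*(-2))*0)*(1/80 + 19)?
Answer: 0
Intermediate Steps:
((4*(-2))*0)*(1/80 + 19) = (-8*0)*(1/80 + 19) = 0*(1521/80) = 0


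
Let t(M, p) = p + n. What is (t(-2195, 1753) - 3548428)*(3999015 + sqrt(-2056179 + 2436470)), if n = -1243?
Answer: -14188177300770 - 3547918*sqrt(380291) ≈ -1.4190e+13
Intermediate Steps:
t(M, p) = -1243 + p (t(M, p) = p - 1243 = -1243 + p)
(t(-2195, 1753) - 3548428)*(3999015 + sqrt(-2056179 + 2436470)) = ((-1243 + 1753) - 3548428)*(3999015 + sqrt(-2056179 + 2436470)) = (510 - 3548428)*(3999015 + sqrt(380291)) = -3547918*(3999015 + sqrt(380291)) = -14188177300770 - 3547918*sqrt(380291)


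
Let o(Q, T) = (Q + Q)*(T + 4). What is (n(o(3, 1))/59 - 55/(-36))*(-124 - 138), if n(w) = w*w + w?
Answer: -4810975/1062 ≈ -4530.1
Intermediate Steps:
o(Q, T) = 2*Q*(4 + T) (o(Q, T) = (2*Q)*(4 + T) = 2*Q*(4 + T))
n(w) = w + w² (n(w) = w² + w = w + w²)
(n(o(3, 1))/59 - 55/(-36))*(-124 - 138) = (((2*3*(4 + 1))*(1 + 2*3*(4 + 1)))/59 - 55/(-36))*(-124 - 138) = (((2*3*5)*(1 + 2*3*5))*(1/59) - 55*(-1/36))*(-262) = ((30*(1 + 30))*(1/59) + 55/36)*(-262) = ((30*31)*(1/59) + 55/36)*(-262) = (930*(1/59) + 55/36)*(-262) = (930/59 + 55/36)*(-262) = (36725/2124)*(-262) = -4810975/1062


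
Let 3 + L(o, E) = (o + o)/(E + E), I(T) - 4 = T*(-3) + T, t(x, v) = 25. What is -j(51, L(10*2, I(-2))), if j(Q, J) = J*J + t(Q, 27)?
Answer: -101/4 ≈ -25.250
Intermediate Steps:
I(T) = 4 - 2*T (I(T) = 4 + (T*(-3) + T) = 4 + (-3*T + T) = 4 - 2*T)
L(o, E) = -3 + o/E (L(o, E) = -3 + (o + o)/(E + E) = -3 + (2*o)/((2*E)) = -3 + (2*o)*(1/(2*E)) = -3 + o/E)
j(Q, J) = 25 + J**2 (j(Q, J) = J*J + 25 = J**2 + 25 = 25 + J**2)
-j(51, L(10*2, I(-2))) = -(25 + (-3 + (10*2)/(4 - 2*(-2)))**2) = -(25 + (-3 + 20/(4 + 4))**2) = -(25 + (-3 + 20/8)**2) = -(25 + (-3 + 20*(1/8))**2) = -(25 + (-3 + 5/2)**2) = -(25 + (-1/2)**2) = -(25 + 1/4) = -1*101/4 = -101/4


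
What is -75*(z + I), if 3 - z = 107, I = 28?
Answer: 5700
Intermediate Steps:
z = -104 (z = 3 - 1*107 = 3 - 107 = -104)
-75*(z + I) = -75*(-104 + 28) = -75*(-76) = 5700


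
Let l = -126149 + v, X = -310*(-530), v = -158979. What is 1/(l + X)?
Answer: -1/120828 ≈ -8.2762e-6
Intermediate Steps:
X = 164300
l = -285128 (l = -126149 - 158979 = -285128)
1/(l + X) = 1/(-285128 + 164300) = 1/(-120828) = -1/120828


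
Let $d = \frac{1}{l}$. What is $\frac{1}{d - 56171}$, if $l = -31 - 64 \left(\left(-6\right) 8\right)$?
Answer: $- \frac{3041}{170816010} \approx -1.7803 \cdot 10^{-5}$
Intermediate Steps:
$l = 3041$ ($l = -31 - -3072 = -31 + 3072 = 3041$)
$d = \frac{1}{3041} \approx 0.00032884$
$\frac{1}{d - 56171} = \frac{1}{\frac{1}{3041} - 56171} = \frac{1}{- \frac{170816010}{3041}} = - \frac{3041}{170816010}$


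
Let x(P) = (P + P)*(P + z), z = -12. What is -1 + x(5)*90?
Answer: -6301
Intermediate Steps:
x(P) = 2*P*(-12 + P) (x(P) = (P + P)*(P - 12) = (2*P)*(-12 + P) = 2*P*(-12 + P))
-1 + x(5)*90 = -1 + (2*5*(-12 + 5))*90 = -1 + (2*5*(-7))*90 = -1 - 70*90 = -1 - 6300 = -6301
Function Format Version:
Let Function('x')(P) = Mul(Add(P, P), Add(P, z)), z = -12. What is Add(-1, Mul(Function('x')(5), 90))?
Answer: -6301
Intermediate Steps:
Function('x')(P) = Mul(2, P, Add(-12, P)) (Function('x')(P) = Mul(Add(P, P), Add(P, -12)) = Mul(Mul(2, P), Add(-12, P)) = Mul(2, P, Add(-12, P)))
Add(-1, Mul(Function('x')(5), 90)) = Add(-1, Mul(Mul(2, 5, Add(-12, 5)), 90)) = Add(-1, Mul(Mul(2, 5, -7), 90)) = Add(-1, Mul(-70, 90)) = Add(-1, -6300) = -6301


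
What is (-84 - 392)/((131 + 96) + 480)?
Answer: -68/101 ≈ -0.67327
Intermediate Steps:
(-84 - 392)/((131 + 96) + 480) = -476/(227 + 480) = -476/707 = -476*1/707 = -68/101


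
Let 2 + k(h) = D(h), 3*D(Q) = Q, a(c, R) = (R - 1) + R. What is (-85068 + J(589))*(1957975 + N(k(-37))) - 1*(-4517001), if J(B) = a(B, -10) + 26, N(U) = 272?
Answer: -166569847560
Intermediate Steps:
a(c, R) = -1 + 2*R (a(c, R) = (-1 + R) + R = -1 + 2*R)
D(Q) = Q/3
k(h) = -2 + h/3
J(B) = 5 (J(B) = (-1 + 2*(-10)) + 26 = (-1 - 20) + 26 = -21 + 26 = 5)
(-85068 + J(589))*(1957975 + N(k(-37))) - 1*(-4517001) = (-85068 + 5)*(1957975 + 272) - 1*(-4517001) = -85063*1958247 + 4517001 = -166574364561 + 4517001 = -166569847560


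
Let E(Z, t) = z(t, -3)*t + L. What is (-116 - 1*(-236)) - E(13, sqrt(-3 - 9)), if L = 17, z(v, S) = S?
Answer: 103 + 6*I*sqrt(3) ≈ 103.0 + 10.392*I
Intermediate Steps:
E(Z, t) = 17 - 3*t (E(Z, t) = -3*t + 17 = 17 - 3*t)
(-116 - 1*(-236)) - E(13, sqrt(-3 - 9)) = (-116 - 1*(-236)) - (17 - 3*sqrt(-3 - 9)) = (-116 + 236) - (17 - 6*I*sqrt(3)) = 120 - (17 - 6*I*sqrt(3)) = 120 + (-17 + 6*I*sqrt(3)) = 103 + 6*I*sqrt(3)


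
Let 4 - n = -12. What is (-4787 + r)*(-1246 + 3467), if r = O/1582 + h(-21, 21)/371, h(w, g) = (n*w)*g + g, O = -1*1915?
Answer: -895201161747/83846 ≈ -1.0677e+7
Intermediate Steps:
n = 16 (n = 4 - 1*(-12) = 4 + 12 = 16)
O = -1915
h(w, g) = g + 16*g*w (h(w, g) = (16*w)*g + g = 16*g*w + g = g + 16*g*w)
r = -1691405/83846 (r = -1915/1582 + (21*(1 + 16*(-21)))/371 = -1915*1/1582 + (21*(1 - 336))*(1/371) = -1915/1582 + (21*(-335))*(1/371) = -1915/1582 - 7035*1/371 = -1915/1582 - 1005/53 = -1691405/83846 ≈ -20.173)
(-4787 + r)*(-1246 + 3467) = (-4787 - 1691405/83846)*(-1246 + 3467) = -403062207/83846*2221 = -895201161747/83846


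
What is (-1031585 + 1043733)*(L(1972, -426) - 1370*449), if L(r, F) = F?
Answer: -7477774288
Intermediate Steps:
(-1031585 + 1043733)*(L(1972, -426) - 1370*449) = (-1031585 + 1043733)*(-426 - 1370*449) = 12148*(-426 - 615130) = 12148*(-615556) = -7477774288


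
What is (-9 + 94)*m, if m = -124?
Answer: -10540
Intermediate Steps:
(-9 + 94)*m = (-9 + 94)*(-124) = 85*(-124) = -10540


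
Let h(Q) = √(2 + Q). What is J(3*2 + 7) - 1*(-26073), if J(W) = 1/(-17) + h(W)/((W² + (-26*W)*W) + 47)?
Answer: 443240/17 - √15/4178 ≈ 26073.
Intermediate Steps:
J(W) = -1/17 + √(2 + W)/(47 - 25*W²) (J(W) = 1/(-17) + √(2 + W)/((W² + (-26*W)*W) + 47) = 1*(-1/17) + √(2 + W)/((W² - 26*W²) + 47) = -1/17 + √(2 + W)/(-25*W² + 47) = -1/17 + √(2 + W)/(47 - 25*W²))
J(3*2 + 7) - 1*(-26073) = (47 - 25*(3*2 + 7)² - 17*√(2 + (3*2 + 7)))/(17*(-47 + 25*(3*2 + 7)²)) - 1*(-26073) = (47 - 25*(6 + 7)² - 17*√(2 + (6 + 7)))/(17*(-47 + 25*(6 + 7)²)) + 26073 = (47 - 25*13² - 17*√(2 + 13))/(17*(-47 + 25*13²)) + 26073 = (47 - 25*169 - 17*√15)/(17*(-47 + 25*169)) + 26073 = (47 - 4225 - 17*√15)/(17*(-47 + 4225)) + 26073 = (1/17)*(-4178 - 17*√15)/4178 + 26073 = (1/17)*(1/4178)*(-4178 - 17*√15) + 26073 = (-1/17 - √15/4178) + 26073 = 443240/17 - √15/4178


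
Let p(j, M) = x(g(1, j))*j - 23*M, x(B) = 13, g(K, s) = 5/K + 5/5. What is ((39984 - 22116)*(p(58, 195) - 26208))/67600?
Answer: -10287501/1300 ≈ -7913.5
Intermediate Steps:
g(K, s) = 1 + 5/K (g(K, s) = 5/K + 5*(⅕) = 5/K + 1 = 1 + 5/K)
p(j, M) = -23*M + 13*j (p(j, M) = 13*j - 23*M = -23*M + 13*j)
((39984 - 22116)*(p(58, 195) - 26208))/67600 = ((39984 - 22116)*((-23*195 + 13*58) - 26208))/67600 = (17868*((-4485 + 754) - 26208))*(1/67600) = (17868*(-3731 - 26208))*(1/67600) = (17868*(-29939))*(1/67600) = -534950052*1/67600 = -10287501/1300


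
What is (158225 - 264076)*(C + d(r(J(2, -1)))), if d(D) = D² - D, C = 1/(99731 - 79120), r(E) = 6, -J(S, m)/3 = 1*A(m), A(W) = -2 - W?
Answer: -65450954681/20611 ≈ -3.1755e+6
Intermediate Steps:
J(S, m) = 6 + 3*m (J(S, m) = -3*(-2 - m) = 6 + 3*m)
C = 1/20611 ≈ 4.8518e-5
(158225 - 264076)*(C + d(r(J(2, -1)))) = (158225 - 264076)*(1/20611 + 6*(-1 + 6)) = -105851*(1/20611 + 6*5) = -105851*(1/20611 + 30) = -105851*618331/20611 = -65450954681/20611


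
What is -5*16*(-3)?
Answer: 240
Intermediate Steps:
-5*16*(-3) = -80*(-3) = 240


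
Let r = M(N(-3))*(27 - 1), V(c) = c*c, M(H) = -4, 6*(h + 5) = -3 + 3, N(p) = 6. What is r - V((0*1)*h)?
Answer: -104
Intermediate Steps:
h = -5 (h = -5 + (-3 + 3)/6 = -5 + (⅙)*0 = -5 + 0 = -5)
V(c) = c²
r = -104 (r = -4*(27 - 1) = -4*26 = -104)
r - V((0*1)*h) = -104 - ((0*1)*(-5))² = -104 - (0*(-5))² = -104 - 1*0² = -104 - 1*0 = -104 + 0 = -104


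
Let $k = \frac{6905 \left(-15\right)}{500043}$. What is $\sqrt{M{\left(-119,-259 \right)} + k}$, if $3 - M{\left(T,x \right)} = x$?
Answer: $\frac{3 \sqrt{808141660873}}{166681} \approx 16.18$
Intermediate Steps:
$M{\left(T,x \right)} = 3 - x$
$k = - \frac{34525}{166681}$ ($k = \left(-103575\right) \frac{1}{500043} = - \frac{34525}{166681} \approx -0.20713$)
$\sqrt{M{\left(-119,-259 \right)} + k} = \sqrt{\left(3 - -259\right) - \frac{34525}{166681}} = \sqrt{\left(3 + 259\right) - \frac{34525}{166681}} = \sqrt{262 - \frac{34525}{166681}} = \sqrt{\frac{43635897}{166681}} = \frac{3 \sqrt{808141660873}}{166681}$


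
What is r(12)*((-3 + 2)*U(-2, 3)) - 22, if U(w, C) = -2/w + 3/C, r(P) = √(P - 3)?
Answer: -28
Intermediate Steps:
r(P) = √(-3 + P)
r(12)*((-3 + 2)*U(-2, 3)) - 22 = √(-3 + 12)*((-3 + 2)*(-2/(-2) + 3/3)) - 22 = √9*(-(-2*(-½) + 3*(⅓))) - 22 = 3*(-(1 + 1)) - 22 = 3*(-1*2) - 22 = 3*(-2) - 22 = -6 - 22 = -28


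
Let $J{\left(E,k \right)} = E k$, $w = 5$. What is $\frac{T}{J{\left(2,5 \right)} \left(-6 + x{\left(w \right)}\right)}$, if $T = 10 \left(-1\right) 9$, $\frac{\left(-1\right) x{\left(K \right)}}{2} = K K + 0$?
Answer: $\frac{9}{56} \approx 0.16071$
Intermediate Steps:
$x{\left(K \right)} = - 2 K^{2}$ ($x{\left(K \right)} = - 2 \left(K K + 0\right) = - 2 \left(K^{2} + 0\right) = - 2 K^{2}$)
$T = -90$ ($T = \left(-10\right) 9 = -90$)
$\frac{T}{J{\left(2,5 \right)} \left(-6 + x{\left(w \right)}\right)} = - \frac{90}{2 \cdot 5 \left(-6 - 2 \cdot 5^{2}\right)} = - \frac{90}{10 \left(-6 - 50\right)} = - \frac{90}{10 \left(-56\right)} = - \frac{90}{-560} = \left(-90\right) \left(- \frac{1}{560}\right) = \frac{9}{56}$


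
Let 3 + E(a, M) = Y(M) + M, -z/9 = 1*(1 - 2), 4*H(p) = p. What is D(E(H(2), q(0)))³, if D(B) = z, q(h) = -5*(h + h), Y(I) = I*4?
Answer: 729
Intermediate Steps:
Y(I) = 4*I
q(h) = -10*h
H(p) = p/4
z = 9 (z = -9*(1 - 2) = -9*(-1) = 9)
E(a, M) = -3 + 5*M (E(a, M) = -3 + (4*M + M) = -3 + 5*M)
D(B) = 9
D(E(H(2), q(0)))³ = 9³ = 729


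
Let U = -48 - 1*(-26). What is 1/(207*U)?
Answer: -1/4554 ≈ -0.00021959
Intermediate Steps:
U = -22 (U = -48 + 26 = -22)
1/(207*U) = 1/(207*(-22)) = 1/(-4554) = -1/4554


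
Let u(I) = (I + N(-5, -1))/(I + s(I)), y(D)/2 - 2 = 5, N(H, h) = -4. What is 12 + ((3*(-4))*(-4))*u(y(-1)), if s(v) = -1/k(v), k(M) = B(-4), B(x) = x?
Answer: 868/19 ≈ 45.684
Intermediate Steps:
k(M) = -4
y(D) = 14 (y(D) = 4 + 2*5 = 4 + 10 = 14)
s(v) = ¼ (s(v) = -1/(-4) = -1*(-¼) = ¼)
u(I) = (-4 + I)/(¼ + I) (u(I) = (I - 4)/(I + ¼) = (-4 + I)/(¼ + I))
12 + ((3*(-4))*(-4))*u(y(-1)) = 12 + ((3*(-4))*(-4))*(4*(-4 + 14)/(1 + 4*14)) = 12 + (-12*(-4))*(4*10/(1 + 56)) = 12 + 48*(4*10/57) = 12 + 48*(4*(1/57)*10) = 12 + 48*(40/57) = 12 + 640/19 = 868/19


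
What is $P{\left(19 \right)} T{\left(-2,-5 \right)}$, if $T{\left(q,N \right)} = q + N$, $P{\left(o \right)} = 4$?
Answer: $-28$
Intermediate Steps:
$T{\left(q,N \right)} = N + q$
$P{\left(19 \right)} T{\left(-2,-5 \right)} = 4 \left(-5 - 2\right) = 4 \left(-7\right) = -28$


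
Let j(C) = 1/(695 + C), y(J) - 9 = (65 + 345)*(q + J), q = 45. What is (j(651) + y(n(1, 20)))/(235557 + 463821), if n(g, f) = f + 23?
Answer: 48575795/941362788 ≈ 0.051602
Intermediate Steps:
n(g, f) = 23 + f
y(J) = 18459 + 410*J (y(J) = 9 + (65 + 345)*(45 + J) = 9 + 410*(45 + J) = 9 + (18450 + 410*J) = 18459 + 410*J)
(j(651) + y(n(1, 20)))/(235557 + 463821) = (1/(695 + 651) + (18459 + 410*(23 + 20)))/(235557 + 463821) = (1/1346 + (18459 + 410*43))/699378 = (1/1346 + (18459 + 17630))*(1/699378) = (1/1346 + 36089)*(1/699378) = (48575795/1346)*(1/699378) = 48575795/941362788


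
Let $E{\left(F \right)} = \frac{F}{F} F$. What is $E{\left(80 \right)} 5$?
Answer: $400$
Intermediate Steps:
$E{\left(F \right)} = F$ ($E{\left(F \right)} = 1 F = F$)
$E{\left(80 \right)} 5 = 80 \cdot 5 = 400$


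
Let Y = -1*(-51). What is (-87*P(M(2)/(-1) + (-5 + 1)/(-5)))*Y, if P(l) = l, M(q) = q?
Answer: 26622/5 ≈ 5324.4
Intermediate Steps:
Y = 51
(-87*P(M(2)/(-1) + (-5 + 1)/(-5)))*Y = -87*(2/(-1) + (-5 + 1)/(-5))*51 = -87*(2*(-1) - 4*(-1/5))*51 = -87*(-2 + 4/5)*51 = -87*(-6/5)*51 = (522/5)*51 = 26622/5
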